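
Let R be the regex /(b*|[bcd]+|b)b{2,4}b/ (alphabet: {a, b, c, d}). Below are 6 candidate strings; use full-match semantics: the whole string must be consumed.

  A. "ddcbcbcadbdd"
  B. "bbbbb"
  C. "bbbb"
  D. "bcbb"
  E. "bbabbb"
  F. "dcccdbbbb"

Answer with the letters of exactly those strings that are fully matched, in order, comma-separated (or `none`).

B, C, F

A → no match — must end with "bb"
B → match
C → match
D → no match
E → no match
F → match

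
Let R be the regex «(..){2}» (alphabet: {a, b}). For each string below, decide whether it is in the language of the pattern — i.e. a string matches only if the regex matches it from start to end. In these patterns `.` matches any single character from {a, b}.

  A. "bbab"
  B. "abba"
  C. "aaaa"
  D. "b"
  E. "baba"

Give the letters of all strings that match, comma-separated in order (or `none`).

A, B, C, E

A → match
B → match
C → match
D → no match
E → match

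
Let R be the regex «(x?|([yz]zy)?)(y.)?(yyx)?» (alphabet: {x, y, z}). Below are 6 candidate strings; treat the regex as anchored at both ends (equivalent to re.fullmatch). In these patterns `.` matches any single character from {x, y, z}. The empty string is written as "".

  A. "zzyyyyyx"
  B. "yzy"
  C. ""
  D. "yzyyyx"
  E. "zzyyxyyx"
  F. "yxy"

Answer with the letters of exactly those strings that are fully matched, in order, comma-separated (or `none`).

A, B, C, D, E

A → match
B → match
C → match
D → match
E → match
F → no match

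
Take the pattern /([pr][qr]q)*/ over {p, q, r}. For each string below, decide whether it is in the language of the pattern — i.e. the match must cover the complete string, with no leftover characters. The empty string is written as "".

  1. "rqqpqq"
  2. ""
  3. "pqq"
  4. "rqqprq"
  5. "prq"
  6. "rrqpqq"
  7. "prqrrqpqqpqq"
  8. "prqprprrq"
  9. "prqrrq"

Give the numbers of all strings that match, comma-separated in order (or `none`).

1 → match
2 → match
3 → match
4 → match
5 → match
6 → match
7 → match
8 → no match
9 → match

1, 2, 3, 4, 5, 6, 7, 9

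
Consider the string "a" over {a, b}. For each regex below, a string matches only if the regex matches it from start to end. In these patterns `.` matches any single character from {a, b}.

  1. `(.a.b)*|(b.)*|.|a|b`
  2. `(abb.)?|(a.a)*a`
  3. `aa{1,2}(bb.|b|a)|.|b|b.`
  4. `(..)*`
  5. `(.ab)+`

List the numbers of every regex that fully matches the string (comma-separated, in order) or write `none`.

1, 2, 3

1 → match
2 → match
3 → match
4 → no match
5 → no match — must end with "ab"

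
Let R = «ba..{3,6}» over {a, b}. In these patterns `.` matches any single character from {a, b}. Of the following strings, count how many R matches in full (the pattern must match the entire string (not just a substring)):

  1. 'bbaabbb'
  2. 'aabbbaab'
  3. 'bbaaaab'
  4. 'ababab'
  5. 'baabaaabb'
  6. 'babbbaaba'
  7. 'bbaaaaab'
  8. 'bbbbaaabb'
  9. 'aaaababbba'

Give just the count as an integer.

2

1 → no match — must start with 'ba'
2 → no match — must start with 'ba'
3 → no match — must start with 'ba'
4 → no match — must start with 'ba'
5 → match
6 → match
7 → no match — must start with 'ba'
8 → no match — must start with 'ba'
9 → no match — must start with 'ba'
Total matched: 2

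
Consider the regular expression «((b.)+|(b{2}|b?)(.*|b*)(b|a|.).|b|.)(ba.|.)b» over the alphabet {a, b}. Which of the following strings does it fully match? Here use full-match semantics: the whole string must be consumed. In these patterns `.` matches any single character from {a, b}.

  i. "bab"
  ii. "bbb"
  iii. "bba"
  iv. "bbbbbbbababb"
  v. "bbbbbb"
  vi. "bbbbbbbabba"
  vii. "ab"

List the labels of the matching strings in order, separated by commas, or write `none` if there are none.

i, ii, iv, v

i → match
ii → match
iii → no match — must end with "b"
iv → match
v → match
vi → no match — must end with "b"
vii → no match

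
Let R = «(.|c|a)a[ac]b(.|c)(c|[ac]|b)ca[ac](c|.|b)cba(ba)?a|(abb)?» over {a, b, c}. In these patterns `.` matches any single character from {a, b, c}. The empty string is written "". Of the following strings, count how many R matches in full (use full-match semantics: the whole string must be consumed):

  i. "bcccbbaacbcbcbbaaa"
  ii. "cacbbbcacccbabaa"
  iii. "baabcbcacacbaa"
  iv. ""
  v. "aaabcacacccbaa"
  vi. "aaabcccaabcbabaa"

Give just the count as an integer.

i → no match
ii → match
iii → match
iv. "" → match
v → match
vi → match
Total matched: 5

5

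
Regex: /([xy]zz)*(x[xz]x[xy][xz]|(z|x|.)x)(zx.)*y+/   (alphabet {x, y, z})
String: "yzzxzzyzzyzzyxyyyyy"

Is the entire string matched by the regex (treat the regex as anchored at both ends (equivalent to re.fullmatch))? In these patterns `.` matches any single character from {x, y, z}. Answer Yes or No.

Yes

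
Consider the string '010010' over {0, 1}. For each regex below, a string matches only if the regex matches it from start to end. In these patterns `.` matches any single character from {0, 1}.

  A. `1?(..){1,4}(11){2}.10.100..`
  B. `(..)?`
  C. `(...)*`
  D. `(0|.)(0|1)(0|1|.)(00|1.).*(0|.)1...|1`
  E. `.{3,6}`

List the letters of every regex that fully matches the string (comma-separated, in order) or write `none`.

C, E

A → no match
B → no match
C → match
D → no match
E → match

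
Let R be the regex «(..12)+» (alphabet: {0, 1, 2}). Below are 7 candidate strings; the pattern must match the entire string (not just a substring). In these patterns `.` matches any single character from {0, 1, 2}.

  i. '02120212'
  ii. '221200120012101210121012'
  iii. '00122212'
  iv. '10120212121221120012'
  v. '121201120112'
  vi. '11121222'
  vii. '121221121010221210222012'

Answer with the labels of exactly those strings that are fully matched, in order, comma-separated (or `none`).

i → match
ii → match
iii → match
iv → match
v → match
vi → no match — must end with '12'
vii → no match

i, ii, iii, iv, v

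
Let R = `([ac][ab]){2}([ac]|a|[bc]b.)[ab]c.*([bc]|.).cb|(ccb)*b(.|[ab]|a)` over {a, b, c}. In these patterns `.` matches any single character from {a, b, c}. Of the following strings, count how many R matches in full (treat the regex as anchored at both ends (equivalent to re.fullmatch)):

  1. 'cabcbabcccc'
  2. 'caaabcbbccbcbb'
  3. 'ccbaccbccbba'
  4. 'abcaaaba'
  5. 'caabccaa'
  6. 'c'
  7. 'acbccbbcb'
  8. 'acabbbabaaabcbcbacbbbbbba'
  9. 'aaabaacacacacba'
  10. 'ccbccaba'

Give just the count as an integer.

1 → no match
2 → no match
3 → no match
4 → no match
5 → no match
6 → no match
7 → no match
8 → no match
9 → no match
10 → no match
Total matched: 0

0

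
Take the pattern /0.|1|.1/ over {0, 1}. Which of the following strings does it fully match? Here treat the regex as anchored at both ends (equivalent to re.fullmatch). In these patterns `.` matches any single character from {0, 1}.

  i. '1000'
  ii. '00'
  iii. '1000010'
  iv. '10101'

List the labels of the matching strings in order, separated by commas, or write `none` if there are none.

i → no match
ii → match
iii → no match
iv → no match

ii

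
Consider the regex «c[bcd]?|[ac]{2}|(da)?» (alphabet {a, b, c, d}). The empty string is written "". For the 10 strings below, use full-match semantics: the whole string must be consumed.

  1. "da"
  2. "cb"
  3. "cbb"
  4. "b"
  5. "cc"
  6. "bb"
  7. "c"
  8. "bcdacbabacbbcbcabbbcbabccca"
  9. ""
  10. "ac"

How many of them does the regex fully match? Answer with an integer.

6

1 → match
2 → match
3 → no match
4 → no match
5 → match
6 → no match
7 → match
8 → no match
9 → match
10 → match
Total matched: 6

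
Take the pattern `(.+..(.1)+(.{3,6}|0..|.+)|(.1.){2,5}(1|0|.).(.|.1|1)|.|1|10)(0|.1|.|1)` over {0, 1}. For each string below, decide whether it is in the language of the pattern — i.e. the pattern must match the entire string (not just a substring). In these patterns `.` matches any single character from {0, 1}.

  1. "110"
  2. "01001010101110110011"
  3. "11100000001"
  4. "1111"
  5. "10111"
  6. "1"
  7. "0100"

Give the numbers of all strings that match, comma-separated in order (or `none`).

1. "110" → no match
2 → match
3. "11100000001" → no match
4. "1111" → no match
5. "10111" → no match
6. "1" → no match
7. "0100" → no match

2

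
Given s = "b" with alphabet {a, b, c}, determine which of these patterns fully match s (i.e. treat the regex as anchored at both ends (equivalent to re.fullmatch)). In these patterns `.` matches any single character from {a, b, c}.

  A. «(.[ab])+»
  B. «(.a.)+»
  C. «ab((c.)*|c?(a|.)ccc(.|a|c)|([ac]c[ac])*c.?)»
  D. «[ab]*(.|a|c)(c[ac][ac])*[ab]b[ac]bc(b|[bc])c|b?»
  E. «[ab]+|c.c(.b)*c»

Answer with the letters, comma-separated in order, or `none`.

A → no match
B → no match
C → no match — must start with "ab"
D → match
E → match

D, E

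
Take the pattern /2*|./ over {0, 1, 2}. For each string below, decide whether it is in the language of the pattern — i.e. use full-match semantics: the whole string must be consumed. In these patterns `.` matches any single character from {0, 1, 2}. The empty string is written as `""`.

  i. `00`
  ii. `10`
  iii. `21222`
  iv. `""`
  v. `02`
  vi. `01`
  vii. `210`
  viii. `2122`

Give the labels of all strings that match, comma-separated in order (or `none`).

i. `00` → no match
ii. `10` → no match
iii. `21222` → no match
iv. `""` → match
v. `02` → no match
vi. `01` → no match
vii. `210` → no match
viii. `2122` → no match

iv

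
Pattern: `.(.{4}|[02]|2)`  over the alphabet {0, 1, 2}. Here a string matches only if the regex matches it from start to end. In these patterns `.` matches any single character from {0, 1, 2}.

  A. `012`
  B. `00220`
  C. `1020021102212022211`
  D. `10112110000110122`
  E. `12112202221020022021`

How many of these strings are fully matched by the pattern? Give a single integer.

A → no match
B → match
C → no match
D → no match
E → no match
Total matched: 1

1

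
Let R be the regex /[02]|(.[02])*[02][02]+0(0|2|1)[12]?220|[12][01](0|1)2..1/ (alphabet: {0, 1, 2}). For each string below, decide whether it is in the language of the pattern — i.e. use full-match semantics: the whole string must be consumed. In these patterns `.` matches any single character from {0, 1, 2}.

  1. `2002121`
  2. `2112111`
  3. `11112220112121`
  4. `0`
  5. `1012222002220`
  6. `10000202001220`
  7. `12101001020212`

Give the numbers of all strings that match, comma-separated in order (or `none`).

1, 2, 4, 5, 6

1 → match
2 → match
3 → no match
4 → match
5 → match
6 → match
7 → no match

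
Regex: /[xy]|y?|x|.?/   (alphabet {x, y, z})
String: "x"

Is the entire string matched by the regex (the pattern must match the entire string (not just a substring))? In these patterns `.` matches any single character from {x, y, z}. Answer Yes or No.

Yes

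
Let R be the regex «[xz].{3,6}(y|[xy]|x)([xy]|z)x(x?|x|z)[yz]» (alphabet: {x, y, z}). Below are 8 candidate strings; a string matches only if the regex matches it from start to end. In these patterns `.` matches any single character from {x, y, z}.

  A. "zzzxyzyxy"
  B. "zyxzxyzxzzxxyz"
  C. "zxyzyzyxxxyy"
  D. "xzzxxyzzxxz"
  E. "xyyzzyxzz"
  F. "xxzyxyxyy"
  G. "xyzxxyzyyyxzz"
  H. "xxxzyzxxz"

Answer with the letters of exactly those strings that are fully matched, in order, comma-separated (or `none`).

A. "zzzxyzyxy" → no match
B → no match
C. "zxyzyzyxxxyy" → no match
D. "xzzxxyzzxxz" → no match
E. "xyyzzyxzz" → no match
F. "xxzyxyxyy" → no match
G → no match
H. "xxxzyzxxz" → match

H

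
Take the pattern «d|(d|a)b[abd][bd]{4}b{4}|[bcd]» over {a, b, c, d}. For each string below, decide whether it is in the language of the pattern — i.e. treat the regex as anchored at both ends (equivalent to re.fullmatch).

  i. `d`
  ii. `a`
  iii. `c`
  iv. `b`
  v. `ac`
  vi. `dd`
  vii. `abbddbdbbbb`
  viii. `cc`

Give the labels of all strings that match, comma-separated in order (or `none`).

i, iii, iv, vii

i. `d` → match
ii. `a` → no match
iii. `c` → match
iv. `b` → match
v. `ac` → no match
vi. `dd` → no match
vii. `abbddbdbbbb` → match
viii. `cc` → no match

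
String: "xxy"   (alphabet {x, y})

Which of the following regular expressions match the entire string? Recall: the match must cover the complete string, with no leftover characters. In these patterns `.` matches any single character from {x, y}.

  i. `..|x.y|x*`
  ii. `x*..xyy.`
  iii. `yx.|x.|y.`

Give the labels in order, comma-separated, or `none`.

i

i → match
ii → no match
iii → no match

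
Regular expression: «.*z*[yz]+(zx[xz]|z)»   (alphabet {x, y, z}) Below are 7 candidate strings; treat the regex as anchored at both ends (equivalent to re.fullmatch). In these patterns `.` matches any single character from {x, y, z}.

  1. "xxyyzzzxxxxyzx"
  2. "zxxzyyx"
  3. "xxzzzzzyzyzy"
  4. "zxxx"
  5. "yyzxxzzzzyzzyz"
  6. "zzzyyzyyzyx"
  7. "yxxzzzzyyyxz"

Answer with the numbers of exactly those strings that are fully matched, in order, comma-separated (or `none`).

1 → no match
2 → no match
3 → no match
4 → no match
5 → match
6 → no match
7 → no match

5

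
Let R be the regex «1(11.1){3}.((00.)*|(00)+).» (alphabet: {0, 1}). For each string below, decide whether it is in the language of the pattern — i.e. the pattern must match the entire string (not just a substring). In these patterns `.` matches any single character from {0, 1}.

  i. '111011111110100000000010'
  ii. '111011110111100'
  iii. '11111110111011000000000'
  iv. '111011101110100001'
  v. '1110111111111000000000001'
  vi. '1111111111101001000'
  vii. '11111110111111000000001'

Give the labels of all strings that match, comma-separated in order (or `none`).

i, iii, iv, v, vii

i → match
ii → no match
iii → match
iv → match
v → match
vi → no match
vii → match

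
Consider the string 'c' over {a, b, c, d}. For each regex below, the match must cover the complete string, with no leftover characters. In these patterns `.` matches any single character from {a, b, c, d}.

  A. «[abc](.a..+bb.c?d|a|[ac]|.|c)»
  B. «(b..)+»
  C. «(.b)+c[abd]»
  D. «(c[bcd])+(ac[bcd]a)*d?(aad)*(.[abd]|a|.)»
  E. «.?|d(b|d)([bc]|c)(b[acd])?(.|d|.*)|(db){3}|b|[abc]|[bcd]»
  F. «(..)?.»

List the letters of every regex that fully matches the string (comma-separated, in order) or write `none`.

A → no match
B → no match — must start with 'b'
C → no match
D → no match
E → match
F → match

E, F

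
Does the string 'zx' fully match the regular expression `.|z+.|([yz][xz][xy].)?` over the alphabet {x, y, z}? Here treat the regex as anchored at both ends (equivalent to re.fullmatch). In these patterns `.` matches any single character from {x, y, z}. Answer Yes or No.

Yes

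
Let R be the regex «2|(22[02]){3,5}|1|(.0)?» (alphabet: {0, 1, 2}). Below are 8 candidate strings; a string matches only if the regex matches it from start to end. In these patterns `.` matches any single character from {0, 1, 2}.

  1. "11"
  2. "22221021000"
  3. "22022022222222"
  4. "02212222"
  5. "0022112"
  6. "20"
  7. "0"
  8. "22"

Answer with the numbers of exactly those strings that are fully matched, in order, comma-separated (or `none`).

1 → no match
2 → no match
3 → no match
4 → no match
5 → no match
6 → match
7 → no match
8 → no match

6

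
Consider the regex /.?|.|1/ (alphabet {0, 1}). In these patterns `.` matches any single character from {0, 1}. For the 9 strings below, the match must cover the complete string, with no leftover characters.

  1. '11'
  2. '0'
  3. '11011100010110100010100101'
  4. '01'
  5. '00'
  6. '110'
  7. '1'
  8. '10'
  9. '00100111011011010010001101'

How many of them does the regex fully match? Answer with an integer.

2

1. '11' → no match
2. '0' → match
3 → no match
4. '01' → no match
5. '00' → no match
6. '110' → no match
7. '1' → match
8. '10' → no match
9 → no match
Total matched: 2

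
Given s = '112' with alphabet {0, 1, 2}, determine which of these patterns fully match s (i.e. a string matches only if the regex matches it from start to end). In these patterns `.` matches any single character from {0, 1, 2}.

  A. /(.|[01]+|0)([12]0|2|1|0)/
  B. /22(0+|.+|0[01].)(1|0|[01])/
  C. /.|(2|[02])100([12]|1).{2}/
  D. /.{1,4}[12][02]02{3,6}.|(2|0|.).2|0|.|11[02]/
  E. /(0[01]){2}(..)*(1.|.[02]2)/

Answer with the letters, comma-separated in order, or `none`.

A → match
B → no match — must start with '22'
C → no match
D → match
E → no match — must start with '0'

A, D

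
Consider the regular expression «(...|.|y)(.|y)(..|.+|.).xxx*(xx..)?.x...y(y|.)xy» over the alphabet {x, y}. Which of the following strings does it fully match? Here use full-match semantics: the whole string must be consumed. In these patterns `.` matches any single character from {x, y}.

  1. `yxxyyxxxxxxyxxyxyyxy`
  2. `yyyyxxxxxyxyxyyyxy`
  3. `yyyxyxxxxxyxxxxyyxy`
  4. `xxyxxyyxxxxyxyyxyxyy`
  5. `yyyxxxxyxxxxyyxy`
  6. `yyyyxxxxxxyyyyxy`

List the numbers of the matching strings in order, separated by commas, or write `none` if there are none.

1 → match
2 → match
3 → match
4 → no match — must end with `xy`
5 → match
6 → match

1, 2, 3, 5, 6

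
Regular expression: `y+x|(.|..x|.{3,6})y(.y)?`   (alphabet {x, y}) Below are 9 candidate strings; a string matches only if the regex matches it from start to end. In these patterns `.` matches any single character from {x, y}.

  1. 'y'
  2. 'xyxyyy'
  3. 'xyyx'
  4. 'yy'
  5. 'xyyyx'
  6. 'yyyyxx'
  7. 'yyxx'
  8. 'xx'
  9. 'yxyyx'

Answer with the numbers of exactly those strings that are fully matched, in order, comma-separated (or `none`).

2, 4

1 → no match
2 → match
3 → no match
4 → match
5 → no match
6 → no match
7 → no match
8 → no match
9 → no match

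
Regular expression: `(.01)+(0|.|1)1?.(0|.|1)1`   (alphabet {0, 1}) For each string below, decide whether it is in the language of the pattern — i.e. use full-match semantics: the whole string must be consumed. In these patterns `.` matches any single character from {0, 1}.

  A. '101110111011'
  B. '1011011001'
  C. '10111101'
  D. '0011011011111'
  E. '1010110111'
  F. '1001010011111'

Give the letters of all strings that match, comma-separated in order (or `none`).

B, C, D

A → no match
B → match
C → match
D → match
E → no match
F → no match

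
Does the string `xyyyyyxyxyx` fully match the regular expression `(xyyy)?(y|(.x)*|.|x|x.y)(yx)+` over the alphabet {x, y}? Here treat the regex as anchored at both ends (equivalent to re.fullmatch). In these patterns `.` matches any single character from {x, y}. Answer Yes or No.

Yes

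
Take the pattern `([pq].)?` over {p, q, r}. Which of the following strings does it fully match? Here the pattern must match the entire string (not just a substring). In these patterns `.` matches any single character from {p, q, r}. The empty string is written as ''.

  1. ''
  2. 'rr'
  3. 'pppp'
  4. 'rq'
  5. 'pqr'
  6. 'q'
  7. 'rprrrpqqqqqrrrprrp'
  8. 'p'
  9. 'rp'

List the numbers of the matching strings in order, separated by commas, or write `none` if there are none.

1

1 → match
2 → no match
3 → no match
4 → no match
5 → no match
6 → no match
7 → no match
8 → no match
9 → no match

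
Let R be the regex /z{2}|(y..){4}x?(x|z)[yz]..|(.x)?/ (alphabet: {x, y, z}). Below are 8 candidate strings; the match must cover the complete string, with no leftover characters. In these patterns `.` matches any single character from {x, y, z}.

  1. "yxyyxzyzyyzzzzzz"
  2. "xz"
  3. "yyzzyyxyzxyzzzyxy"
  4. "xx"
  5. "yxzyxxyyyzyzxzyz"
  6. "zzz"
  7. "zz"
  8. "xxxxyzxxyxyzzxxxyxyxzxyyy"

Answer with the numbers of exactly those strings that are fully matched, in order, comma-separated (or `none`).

1 → match
2 → no match
3 → no match
4 → match
5 → no match
6 → no match
7 → match
8 → no match

1, 4, 7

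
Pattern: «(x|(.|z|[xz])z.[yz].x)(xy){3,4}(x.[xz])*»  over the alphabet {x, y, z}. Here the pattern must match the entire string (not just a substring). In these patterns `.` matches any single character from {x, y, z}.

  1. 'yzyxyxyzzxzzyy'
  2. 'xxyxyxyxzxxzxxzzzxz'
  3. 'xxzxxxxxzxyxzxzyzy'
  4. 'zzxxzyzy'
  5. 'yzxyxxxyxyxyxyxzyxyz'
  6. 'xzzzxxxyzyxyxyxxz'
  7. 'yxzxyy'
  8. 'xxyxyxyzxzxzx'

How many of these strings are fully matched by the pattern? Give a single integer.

1 → no match
2 → no match
3 → no match
4 → no match
5 → no match
6 → no match
7 → no match
8 → no match
Total matched: 0

0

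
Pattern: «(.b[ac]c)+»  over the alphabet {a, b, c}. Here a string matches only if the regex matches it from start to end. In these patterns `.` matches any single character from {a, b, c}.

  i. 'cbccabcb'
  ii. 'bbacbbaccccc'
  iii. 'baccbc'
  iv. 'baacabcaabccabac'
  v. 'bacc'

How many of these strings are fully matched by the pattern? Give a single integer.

0

i → no match — must end with 'c'
ii → no match
iii → no match
iv → no match
v → no match
Total matched: 0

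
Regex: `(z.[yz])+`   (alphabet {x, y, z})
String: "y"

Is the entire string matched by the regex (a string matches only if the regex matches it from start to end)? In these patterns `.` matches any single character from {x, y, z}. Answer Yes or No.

Every match must start with "z", but "y" does not.

No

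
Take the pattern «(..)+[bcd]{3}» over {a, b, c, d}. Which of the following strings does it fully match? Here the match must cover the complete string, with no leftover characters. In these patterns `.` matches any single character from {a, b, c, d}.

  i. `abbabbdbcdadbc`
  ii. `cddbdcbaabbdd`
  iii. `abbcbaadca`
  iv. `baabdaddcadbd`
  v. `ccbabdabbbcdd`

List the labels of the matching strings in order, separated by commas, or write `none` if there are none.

i → no match
ii → match
iii. `abbcbaadca` → no match
iv → match
v → match

ii, iv, v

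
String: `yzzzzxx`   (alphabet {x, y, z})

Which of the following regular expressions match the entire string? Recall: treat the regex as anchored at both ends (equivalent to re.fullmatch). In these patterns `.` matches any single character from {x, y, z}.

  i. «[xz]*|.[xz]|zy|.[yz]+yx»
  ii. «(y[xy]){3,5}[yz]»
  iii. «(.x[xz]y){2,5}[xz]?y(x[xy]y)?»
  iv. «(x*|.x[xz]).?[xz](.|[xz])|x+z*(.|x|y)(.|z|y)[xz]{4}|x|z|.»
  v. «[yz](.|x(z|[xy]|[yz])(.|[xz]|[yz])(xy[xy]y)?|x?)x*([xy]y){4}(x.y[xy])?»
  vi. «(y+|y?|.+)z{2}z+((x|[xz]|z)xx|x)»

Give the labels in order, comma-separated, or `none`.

vi

i → no match
ii → no match
iii → no match
iv → no match
v → no match
vi → match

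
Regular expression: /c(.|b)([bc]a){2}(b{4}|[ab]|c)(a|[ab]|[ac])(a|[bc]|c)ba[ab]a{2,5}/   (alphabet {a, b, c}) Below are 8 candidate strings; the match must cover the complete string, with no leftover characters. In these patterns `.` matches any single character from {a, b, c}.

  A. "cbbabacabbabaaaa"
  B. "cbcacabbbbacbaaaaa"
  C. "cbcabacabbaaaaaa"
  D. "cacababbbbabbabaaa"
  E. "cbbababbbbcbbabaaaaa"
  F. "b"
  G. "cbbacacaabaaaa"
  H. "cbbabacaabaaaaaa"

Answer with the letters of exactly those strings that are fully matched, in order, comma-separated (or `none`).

A → match
B → match
C → match
D → match
E → match
F → no match — must start with "c"
G → match
H → match

A, B, C, D, E, G, H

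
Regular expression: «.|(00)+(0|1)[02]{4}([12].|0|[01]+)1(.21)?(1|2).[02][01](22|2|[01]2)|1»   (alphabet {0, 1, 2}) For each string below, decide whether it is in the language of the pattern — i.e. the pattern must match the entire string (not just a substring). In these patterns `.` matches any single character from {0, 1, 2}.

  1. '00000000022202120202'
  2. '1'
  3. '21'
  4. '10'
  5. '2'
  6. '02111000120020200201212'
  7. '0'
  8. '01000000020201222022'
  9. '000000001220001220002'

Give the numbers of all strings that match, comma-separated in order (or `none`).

1 → no match
2 → match
3 → no match
4 → no match
5 → match
6 → no match
7 → match
8 → no match
9 → match

2, 5, 7, 9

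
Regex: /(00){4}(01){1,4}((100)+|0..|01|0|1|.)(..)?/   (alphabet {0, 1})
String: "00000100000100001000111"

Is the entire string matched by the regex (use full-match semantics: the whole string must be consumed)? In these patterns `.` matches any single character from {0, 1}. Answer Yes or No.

No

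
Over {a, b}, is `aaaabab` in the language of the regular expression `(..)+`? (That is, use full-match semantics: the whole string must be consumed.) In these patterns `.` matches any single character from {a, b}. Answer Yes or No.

No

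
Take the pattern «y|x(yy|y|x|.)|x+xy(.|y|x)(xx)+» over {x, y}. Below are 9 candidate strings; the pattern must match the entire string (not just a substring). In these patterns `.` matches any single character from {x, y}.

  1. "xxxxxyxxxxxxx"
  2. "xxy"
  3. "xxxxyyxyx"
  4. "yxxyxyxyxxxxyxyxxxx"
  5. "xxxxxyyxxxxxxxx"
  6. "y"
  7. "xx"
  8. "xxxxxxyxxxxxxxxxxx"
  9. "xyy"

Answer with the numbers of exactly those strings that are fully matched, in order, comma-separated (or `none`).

1, 5, 6, 7, 8, 9

1 → match
2 → no match
3 → no match
4 → no match
5 → match
6 → match
7 → match
8 → match
9 → match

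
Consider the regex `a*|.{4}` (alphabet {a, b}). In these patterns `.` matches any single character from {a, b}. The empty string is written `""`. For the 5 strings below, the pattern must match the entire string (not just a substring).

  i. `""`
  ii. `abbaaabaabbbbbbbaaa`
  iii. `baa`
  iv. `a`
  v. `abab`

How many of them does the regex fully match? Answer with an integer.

i → match
ii → no match
iii → no match
iv → match
v → match
Total matched: 3

3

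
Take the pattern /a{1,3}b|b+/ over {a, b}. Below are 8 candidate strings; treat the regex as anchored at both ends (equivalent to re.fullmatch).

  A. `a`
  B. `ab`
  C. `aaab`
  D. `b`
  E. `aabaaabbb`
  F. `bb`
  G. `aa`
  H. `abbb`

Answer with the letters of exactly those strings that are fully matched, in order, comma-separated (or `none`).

A → no match
B → match
C → match
D → match
E → no match
F → match
G → no match
H → no match

B, C, D, F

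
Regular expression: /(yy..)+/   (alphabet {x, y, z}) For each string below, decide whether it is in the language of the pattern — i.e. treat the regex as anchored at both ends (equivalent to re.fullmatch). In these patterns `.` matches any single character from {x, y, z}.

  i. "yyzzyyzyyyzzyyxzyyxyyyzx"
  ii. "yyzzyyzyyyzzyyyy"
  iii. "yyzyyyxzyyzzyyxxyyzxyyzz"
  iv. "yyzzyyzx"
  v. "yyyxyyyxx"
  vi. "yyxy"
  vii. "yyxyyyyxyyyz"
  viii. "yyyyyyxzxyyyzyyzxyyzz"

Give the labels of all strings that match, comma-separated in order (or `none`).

i, ii, iii, iv, vi, vii

i → match
ii → match
iii → match
iv → match
v → no match
vi → match
vii → match
viii → no match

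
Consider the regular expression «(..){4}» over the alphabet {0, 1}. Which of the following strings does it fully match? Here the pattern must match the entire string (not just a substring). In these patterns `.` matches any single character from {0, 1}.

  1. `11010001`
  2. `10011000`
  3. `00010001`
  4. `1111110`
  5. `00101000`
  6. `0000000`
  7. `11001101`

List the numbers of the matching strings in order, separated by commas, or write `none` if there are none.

1. `11010001` → match
2. `10011000` → match
3. `00010001` → match
4. `1111110` → no match
5. `00101000` → match
6. `0000000` → no match
7. `11001101` → match

1, 2, 3, 5, 7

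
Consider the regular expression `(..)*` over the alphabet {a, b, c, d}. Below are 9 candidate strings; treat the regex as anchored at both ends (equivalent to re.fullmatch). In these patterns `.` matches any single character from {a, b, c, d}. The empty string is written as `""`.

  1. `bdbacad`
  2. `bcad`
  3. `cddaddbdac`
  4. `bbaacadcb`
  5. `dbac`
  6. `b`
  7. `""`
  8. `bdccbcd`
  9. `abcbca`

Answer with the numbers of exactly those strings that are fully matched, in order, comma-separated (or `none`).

2, 3, 5, 7, 9

1. `bdbacad` → no match
2. `bcad` → match
3. `cddaddbdac` → match
4. `bbaacadcb` → no match
5. `dbac` → match
6. `b` → no match
7. `""` → match
8. `bdccbcd` → no match
9. `abcbca` → match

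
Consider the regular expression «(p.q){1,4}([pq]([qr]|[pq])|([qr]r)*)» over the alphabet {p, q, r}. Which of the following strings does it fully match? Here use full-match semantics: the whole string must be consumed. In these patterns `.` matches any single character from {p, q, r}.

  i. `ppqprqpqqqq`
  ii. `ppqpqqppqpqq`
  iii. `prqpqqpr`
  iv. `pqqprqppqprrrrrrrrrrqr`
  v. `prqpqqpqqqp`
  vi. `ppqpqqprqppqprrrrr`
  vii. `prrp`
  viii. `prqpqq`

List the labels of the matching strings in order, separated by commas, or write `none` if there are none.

i → match
ii → match
iii → match
iv → no match
v → match
vi → no match
vii → no match
viii → match

i, ii, iii, v, viii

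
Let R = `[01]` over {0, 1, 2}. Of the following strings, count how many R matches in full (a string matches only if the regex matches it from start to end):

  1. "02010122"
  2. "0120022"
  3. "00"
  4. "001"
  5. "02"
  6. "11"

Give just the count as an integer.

0

1 → no match
2 → no match
3 → no match
4 → no match
5 → no match
6 → no match
Total matched: 0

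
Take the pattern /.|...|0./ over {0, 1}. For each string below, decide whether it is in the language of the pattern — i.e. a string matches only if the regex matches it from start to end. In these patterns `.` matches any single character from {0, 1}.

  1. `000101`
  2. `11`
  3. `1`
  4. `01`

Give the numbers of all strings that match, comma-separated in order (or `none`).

3, 4

1. `000101` → no match
2. `11` → no match
3. `1` → match
4. `01` → match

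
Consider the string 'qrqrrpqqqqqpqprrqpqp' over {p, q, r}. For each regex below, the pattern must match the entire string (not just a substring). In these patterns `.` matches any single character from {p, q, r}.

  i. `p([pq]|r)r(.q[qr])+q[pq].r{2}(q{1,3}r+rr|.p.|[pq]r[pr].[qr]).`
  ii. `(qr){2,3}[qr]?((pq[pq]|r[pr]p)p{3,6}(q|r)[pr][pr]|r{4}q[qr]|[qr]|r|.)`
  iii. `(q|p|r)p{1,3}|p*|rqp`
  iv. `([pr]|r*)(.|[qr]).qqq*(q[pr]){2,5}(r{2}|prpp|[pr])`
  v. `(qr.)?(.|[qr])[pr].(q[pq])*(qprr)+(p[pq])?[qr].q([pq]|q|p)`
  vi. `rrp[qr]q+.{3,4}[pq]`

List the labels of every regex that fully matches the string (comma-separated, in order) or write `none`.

v

i → no match — must start with 'p'
ii → no match
iii → no match
iv → no match
v → match
vi → no match — must start with 'rrp'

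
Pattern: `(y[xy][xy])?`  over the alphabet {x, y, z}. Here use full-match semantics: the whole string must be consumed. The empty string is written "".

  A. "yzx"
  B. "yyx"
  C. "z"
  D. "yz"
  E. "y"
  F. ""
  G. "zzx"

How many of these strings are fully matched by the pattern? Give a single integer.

2

A → no match
B → match
C → no match
D → no match
E → no match
F → match
G → no match
Total matched: 2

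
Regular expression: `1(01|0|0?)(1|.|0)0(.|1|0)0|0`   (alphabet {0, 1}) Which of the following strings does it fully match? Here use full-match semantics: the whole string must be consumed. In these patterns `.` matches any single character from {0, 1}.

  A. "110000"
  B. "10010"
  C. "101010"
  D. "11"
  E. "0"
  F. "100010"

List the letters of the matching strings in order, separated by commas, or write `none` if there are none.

B, C, E, F

A → no match
B → match
C → match
D → no match — must end with "0"
E → match
F → match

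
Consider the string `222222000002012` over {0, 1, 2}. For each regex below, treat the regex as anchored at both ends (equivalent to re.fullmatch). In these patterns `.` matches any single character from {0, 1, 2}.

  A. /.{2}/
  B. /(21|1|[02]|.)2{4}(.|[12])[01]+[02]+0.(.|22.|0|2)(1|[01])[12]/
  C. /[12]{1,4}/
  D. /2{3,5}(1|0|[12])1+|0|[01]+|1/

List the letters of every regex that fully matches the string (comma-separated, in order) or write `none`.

B

A → no match
B → match
C → no match
D → no match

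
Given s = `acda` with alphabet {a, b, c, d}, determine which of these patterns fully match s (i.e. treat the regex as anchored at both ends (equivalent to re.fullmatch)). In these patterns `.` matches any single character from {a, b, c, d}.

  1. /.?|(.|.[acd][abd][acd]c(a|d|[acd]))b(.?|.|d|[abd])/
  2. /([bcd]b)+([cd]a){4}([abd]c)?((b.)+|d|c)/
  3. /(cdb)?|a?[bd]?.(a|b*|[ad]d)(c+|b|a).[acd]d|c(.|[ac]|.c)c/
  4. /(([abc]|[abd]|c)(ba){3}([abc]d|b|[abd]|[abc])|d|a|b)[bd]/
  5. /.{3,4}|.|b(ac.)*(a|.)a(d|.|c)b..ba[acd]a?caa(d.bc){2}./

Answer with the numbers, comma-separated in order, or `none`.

1 → no match
2 → no match
3 → no match
4 → no match
5 → match

5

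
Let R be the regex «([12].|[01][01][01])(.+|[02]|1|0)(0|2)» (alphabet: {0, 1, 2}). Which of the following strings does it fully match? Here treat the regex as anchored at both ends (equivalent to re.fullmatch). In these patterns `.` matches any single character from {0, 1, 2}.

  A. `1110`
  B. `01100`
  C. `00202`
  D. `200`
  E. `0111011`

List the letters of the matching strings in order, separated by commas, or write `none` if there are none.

A, B

A. `1110` → match
B. `01100` → match
C. `00202` → no match
D. `200` → no match
E. `0111011` → no match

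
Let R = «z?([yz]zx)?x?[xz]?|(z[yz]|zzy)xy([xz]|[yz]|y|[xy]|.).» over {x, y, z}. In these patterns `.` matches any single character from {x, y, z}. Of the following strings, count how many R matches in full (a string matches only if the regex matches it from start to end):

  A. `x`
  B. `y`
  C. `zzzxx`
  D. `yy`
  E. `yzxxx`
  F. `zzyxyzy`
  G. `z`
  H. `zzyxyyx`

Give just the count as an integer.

6

A → match
B → no match
C → match
D → no match
E → match
F → match
G → match
H → match
Total matched: 6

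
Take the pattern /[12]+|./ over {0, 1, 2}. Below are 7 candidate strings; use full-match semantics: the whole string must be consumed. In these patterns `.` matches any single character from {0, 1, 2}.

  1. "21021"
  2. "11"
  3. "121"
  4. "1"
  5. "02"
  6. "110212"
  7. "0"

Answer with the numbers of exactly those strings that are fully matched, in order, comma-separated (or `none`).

2, 3, 4, 7

1 → no match
2 → match
3 → match
4 → match
5 → no match
6 → no match
7 → match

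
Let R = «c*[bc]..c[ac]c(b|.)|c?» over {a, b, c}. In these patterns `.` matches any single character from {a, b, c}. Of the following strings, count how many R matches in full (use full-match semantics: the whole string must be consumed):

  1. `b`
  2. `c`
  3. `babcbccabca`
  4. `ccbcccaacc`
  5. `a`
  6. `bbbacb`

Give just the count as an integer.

1 → no match
2 → match
3 → no match
4 → no match
5 → no match
6 → no match
Total matched: 1

1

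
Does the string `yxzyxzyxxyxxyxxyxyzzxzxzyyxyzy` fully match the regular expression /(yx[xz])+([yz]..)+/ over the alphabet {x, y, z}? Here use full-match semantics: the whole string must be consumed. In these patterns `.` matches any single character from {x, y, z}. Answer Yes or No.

Yes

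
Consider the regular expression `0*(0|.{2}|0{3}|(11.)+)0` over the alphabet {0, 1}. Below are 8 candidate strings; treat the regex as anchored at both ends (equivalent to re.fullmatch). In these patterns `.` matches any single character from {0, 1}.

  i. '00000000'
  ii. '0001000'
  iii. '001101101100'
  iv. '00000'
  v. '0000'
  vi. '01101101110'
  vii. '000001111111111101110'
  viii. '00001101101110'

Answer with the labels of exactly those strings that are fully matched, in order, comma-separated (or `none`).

i, iii, iv, v, vi, vii, viii

i → match
ii → no match
iii → match
iv → match
v → match
vi → match
vii → match
viii → match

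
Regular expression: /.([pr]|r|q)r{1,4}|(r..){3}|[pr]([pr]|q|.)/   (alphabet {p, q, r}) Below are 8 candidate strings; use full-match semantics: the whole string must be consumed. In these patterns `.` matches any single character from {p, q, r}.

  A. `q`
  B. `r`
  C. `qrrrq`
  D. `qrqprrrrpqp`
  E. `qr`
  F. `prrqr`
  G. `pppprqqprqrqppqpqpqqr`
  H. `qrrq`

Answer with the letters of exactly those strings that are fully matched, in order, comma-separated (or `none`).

A. `q` → no match
B. `r` → no match
C. `qrrrq` → no match
D. `qrqprrrrpqp` → no match
E. `qr` → no match
F. `prrqr` → no match
G → no match
H. `qrrq` → no match

none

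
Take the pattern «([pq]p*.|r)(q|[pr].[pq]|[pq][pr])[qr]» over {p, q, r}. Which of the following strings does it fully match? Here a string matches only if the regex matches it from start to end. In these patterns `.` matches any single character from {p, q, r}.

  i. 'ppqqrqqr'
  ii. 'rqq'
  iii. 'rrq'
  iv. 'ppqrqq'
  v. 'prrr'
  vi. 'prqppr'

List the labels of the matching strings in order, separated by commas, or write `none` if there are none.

i. 'ppqqrqqr' → no match
ii. 'rqq' → match
iii. 'rrq' → no match
iv. 'ppqrqq' → no match
v. 'prrr' → no match
vi. 'prqppr' → no match

ii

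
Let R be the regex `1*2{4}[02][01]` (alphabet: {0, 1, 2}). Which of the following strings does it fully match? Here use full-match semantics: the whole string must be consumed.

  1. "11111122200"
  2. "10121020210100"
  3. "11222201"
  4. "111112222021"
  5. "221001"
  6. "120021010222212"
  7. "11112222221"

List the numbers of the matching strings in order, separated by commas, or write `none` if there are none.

3

1 → no match
2 → no match
3 → match
4 → no match
5 → no match
6 → no match
7 → no match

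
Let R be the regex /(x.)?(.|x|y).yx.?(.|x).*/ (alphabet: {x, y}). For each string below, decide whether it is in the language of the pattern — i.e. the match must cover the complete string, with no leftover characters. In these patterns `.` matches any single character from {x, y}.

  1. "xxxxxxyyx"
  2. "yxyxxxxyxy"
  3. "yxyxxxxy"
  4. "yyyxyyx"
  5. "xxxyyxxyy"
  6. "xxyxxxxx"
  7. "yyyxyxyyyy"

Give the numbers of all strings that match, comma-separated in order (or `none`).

2, 3, 4, 5, 6, 7

1 → no match
2 → match
3 → match
4 → match
5 → match
6 → match
7 → match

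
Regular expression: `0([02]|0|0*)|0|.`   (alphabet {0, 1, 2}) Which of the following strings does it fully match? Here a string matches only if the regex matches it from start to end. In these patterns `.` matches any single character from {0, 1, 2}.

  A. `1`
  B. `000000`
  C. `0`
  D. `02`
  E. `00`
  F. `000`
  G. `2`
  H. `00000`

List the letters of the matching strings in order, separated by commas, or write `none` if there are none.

A, B, C, D, E, F, G, H

A → match
B → match
C → match
D → match
E → match
F → match
G → match
H → match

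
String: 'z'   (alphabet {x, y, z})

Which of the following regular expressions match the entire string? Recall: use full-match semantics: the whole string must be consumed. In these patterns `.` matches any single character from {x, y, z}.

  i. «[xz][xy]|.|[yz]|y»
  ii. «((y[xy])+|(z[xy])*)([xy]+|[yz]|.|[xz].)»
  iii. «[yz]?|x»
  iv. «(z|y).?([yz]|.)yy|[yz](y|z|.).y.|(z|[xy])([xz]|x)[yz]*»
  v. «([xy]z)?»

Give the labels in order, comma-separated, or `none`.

i, ii, iii

i → match
ii → match
iii → match
iv → no match
v → no match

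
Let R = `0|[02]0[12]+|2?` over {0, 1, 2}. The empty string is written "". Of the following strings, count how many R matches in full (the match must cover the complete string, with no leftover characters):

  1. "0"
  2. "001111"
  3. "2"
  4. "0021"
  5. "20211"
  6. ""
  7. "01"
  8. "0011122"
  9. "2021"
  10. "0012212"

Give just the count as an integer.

9

1 → match
2 → match
3 → match
4 → match
5 → match
6 → match
7 → no match
8 → match
9 → match
10 → match
Total matched: 9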